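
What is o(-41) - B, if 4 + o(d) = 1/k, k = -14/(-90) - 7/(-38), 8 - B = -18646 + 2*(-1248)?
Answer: -12288764/581 ≈ -21151.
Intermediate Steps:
B = 21150 (B = 8 - (-18646 + 2*(-1248)) = 8 - (-18646 - 2496) = 8 - 1*(-21142) = 8 + 21142 = 21150)
k = 581/1710 (k = -14*(-1/90) - 7*(-1/38) = 7/45 + 7/38 = 581/1710 ≈ 0.33977)
o(d) = -614/581 (o(d) = -4 + 1/(581/1710) = -4 + 1710/581 = -614/581)
o(-41) - B = -614/581 - 1*21150 = -614/581 - 21150 = -12288764/581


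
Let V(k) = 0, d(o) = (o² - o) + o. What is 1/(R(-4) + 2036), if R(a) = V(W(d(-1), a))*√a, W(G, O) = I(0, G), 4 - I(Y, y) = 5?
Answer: 1/2036 ≈ 0.00049116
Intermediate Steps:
d(o) = o²
I(Y, y) = -1 (I(Y, y) = 4 - 1*5 = 4 - 5 = -1)
W(G, O) = -1
R(a) = 0 (R(a) = 0*√a = 0)
1/(R(-4) + 2036) = 1/(0 + 2036) = 1/2036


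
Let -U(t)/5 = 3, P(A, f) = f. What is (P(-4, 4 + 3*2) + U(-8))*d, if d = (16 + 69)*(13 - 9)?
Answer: -1700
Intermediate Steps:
U(t) = -15 (U(t) = -5*3 = -15)
d = 340 (d = 85*4 = 340)
(P(-4, 4 + 3*2) + U(-8))*d = ((4 + 3*2) - 15)*340 = ((4 + 6) - 15)*340 = (10 - 15)*340 = -5*340 = -1700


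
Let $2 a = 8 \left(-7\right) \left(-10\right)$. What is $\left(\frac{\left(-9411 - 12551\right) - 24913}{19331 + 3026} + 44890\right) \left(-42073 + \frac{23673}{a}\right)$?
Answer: $- \frac{2359721525804357}{1251992} \approx -1.8848 \cdot 10^{9}$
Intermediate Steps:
$a = 280$ ($a = \frac{8 \left(-7\right) \left(-10\right)}{2} = \frac{\left(-56\right) \left(-10\right)}{2} = \frac{1}{2} \cdot 560 = 280$)
$\left(\frac{\left(-9411 - 12551\right) - 24913}{19331 + 3026} + 44890\right) \left(-42073 + \frac{23673}{a}\right) = \left(\frac{\left(-9411 - 12551\right) - 24913}{19331 + 3026} + 44890\right) \left(-42073 + \frac{23673}{280}\right) = \left(\frac{-21962 - 24913}{22357} + 44890\right) \left(-42073 + 23673 \cdot \frac{1}{280}\right) = \left(\left(-46875\right) \frac{1}{22357} + 44890\right) \left(-42073 + \frac{23673}{280}\right) = \left(- \frac{46875}{22357} + 44890\right) \left(- \frac{11756767}{280}\right) = \frac{1003558855}{22357} \left(- \frac{11756767}{280}\right) = - \frac{2359721525804357}{1251992}$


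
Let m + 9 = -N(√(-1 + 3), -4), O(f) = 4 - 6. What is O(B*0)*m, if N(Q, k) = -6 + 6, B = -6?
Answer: 18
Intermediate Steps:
N(Q, k) = 0
O(f) = -2
m = -9 (m = -9 - 1*0 = -9 + 0 = -9)
O(B*0)*m = -2*(-9) = 18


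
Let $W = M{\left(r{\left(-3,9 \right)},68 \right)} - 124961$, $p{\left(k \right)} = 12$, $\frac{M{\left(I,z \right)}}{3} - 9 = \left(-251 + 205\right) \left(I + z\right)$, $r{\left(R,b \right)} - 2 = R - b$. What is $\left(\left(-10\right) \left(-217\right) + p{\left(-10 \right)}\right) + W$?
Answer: $-130756$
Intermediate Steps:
$r{\left(R,b \right)} = 2 + R - b$ ($r{\left(R,b \right)} = 2 + \left(R - b\right) = 2 + R - b$)
$M{\left(I,z \right)} = 27 - 138 I - 138 z$ ($M{\left(I,z \right)} = 27 + 3 \left(-251 + 205\right) \left(I + z\right) = 27 + 3 \left(- 46 \left(I + z\right)\right) = 27 + 3 \left(- 46 I - 46 z\right) = 27 - \left(138 I + 138 z\right) = 27 - 138 I - 138 z$)
$W = -132938$ ($W = \left(27 - 138 \left(2 - 3 - 9\right) - 9384\right) - 124961 = \left(27 - -1380 - 9384\right) - 124961 = \left(27 + 1380 - 9384\right) - 124961 = -7977 - 124961 = -132938$)
$\left(\left(-10\right) \left(-217\right) + p{\left(-10 \right)}\right) + W = \left(\left(-10\right) \left(-217\right) + 12\right) - 132938 = \left(2170 + 12\right) - 132938 = 2182 - 132938 = -130756$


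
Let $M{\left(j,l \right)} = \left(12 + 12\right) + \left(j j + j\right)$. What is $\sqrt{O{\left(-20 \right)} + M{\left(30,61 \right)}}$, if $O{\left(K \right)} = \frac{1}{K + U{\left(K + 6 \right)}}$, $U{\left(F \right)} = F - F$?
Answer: $\frac{\sqrt{95395}}{10} \approx 30.886$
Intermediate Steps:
$M{\left(j,l \right)} = 24 + j + j^{2}$ ($M{\left(j,l \right)} = 24 + \left(j^{2} + j\right) = 24 + \left(j + j^{2}\right) = 24 + j + j^{2}$)
$U{\left(F \right)} = 0$
$O{\left(K \right)} = \frac{1}{K}$ ($O{\left(K \right)} = \frac{1}{K + 0} = \frac{1}{K}$)
$\sqrt{O{\left(-20 \right)} + M{\left(30,61 \right)}} = \sqrt{\frac{1}{-20} + \left(24 + 30 + 30^{2}\right)} = \sqrt{- \frac{1}{20} + \left(24 + 30 + 900\right)} = \sqrt{- \frac{1}{20} + 954} = \sqrt{\frac{19079}{20}} = \frac{\sqrt{95395}}{10}$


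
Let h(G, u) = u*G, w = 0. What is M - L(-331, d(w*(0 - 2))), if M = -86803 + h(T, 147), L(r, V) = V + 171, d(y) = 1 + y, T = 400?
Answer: -28175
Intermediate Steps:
h(G, u) = G*u
L(r, V) = 171 + V
M = -28003 (M = -86803 + 400*147 = -86803 + 58800 = -28003)
M - L(-331, d(w*(0 - 2))) = -28003 - (171 + (1 + 0*(0 - 2))) = -28003 - (171 + (1 + 0*(-2))) = -28003 - (171 + (1 + 0)) = -28003 - (171 + 1) = -28003 - 1*172 = -28003 - 172 = -28175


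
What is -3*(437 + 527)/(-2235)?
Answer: 964/745 ≈ 1.2940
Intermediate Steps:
-3*(437 + 527)/(-2235) = -3*964*(-1/2235) = -2892*(-1/2235) = 964/745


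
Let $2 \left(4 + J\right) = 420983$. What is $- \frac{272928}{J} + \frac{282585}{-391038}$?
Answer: $- \frac{36934628767}{18290802450} \approx -2.0193$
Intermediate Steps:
$J = \frac{420975}{2}$ ($J = -4 + \frac{1}{2} \cdot 420983 = -4 + \frac{420983}{2} = \frac{420975}{2} \approx 2.1049 \cdot 10^{5}$)
$- \frac{272928}{J} + \frac{282585}{-391038} = - \frac{272928}{\frac{420975}{2}} + \frac{282585}{-391038} = \left(-272928\right) \frac{2}{420975} + 282585 \left(- \frac{1}{391038}\right) = - \frac{181952}{140325} - \frac{94195}{130346} = - \frac{36934628767}{18290802450}$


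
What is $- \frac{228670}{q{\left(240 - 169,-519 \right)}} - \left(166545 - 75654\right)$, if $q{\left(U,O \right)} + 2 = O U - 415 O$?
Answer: $- \frac{8113681232}{89267} \approx -90892.0$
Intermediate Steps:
$q{\left(U,O \right)} = -2 - 415 O + O U$ ($q{\left(U,O \right)} = -2 + \left(O U - 415 O\right) = -2 + \left(- 415 O + O U\right) = -2 - 415 O + O U$)
$- \frac{228670}{q{\left(240 - 169,-519 \right)}} - \left(166545 - 75654\right) = - \frac{228670}{-2 - -215385 - 519 \left(240 - 169\right)} - \left(166545 - 75654\right) = - \frac{228670}{-2 + 215385 - 36849} - 90891 = - \frac{228670}{178534} - 90891 = \left(-228670\right) \frac{1}{178534} - 90891 = - \frac{114335}{89267} - 90891 = - \frac{8113681232}{89267}$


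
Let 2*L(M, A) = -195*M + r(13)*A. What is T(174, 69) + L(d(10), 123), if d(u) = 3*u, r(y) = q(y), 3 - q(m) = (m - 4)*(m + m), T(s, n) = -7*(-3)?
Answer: -34221/2 ≈ -17111.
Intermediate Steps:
T(s, n) = 21
q(m) = 3 - 2*m*(-4 + m) (q(m) = 3 - (m - 4)*(m + m) = 3 - (-4 + m)*2*m = 3 - 2*m*(-4 + m))
r(y) = 3 - 2*y**2 + 8*y
L(M, A) = -231*A/2 - 195*M/2 (L(M, A) = (-195*M + (3 - 2*13**2 + 8*13)*A)/2 = (-195*M + (3 - 2*169 + 104)*A)/2 = (-195*M + (3 - 338 + 104)*A)/2 = (-195*M - 231*A)/2 = (-231*A - 195*M)/2 = -231*A/2 - 195*M/2)
T(174, 69) + L(d(10), 123) = 21 + (-231/2*123 - 585*10/2) = 21 + (-28413/2 - 195/2*30) = 21 + (-28413/2 - 2925) = 21 - 34263/2 = -34221/2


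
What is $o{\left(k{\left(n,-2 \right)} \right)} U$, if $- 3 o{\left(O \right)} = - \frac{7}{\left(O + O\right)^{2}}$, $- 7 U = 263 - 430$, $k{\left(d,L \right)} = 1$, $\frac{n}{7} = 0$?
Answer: $\frac{167}{12} \approx 13.917$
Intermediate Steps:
$n = 0$ ($n = 7 \cdot 0 = 0$)
$U = \frac{167}{7}$ ($U = - \frac{263 - 430}{7} = \left(- \frac{1}{7}\right) \left(-167\right) = \frac{167}{7} \approx 23.857$)
$o{\left(O \right)} = \frac{7}{12 O^{2}}$ ($o{\left(O \right)} = - \frac{\left(-7\right) \frac{1}{\left(O + O\right)^{2}}}{3} = - \frac{\left(-7\right) \frac{1}{\left(2 O\right)^{2}}}{3} = - \frac{\left(-7\right) \frac{1}{4 O^{2}}}{3} = - \frac{\left(- \frac{7}{4}\right) \frac{1}{O^{2}}}{3} = \frac{7}{12 O^{2}}$)
$o{\left(k{\left(n,-2 \right)} \right)} U = \frac{7}{12 \cdot 1} \cdot \frac{167}{7} = \frac{7}{12} \cdot 1 \cdot \frac{167}{7} = \frac{7}{12} \cdot \frac{167}{7} = \frac{167}{12}$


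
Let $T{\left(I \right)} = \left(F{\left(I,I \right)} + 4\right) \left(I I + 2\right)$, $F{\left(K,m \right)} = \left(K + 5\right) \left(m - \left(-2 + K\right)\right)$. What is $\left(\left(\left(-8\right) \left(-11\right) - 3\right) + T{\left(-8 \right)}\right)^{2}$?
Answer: $2209$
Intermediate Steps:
$F{\left(K,m \right)} = \left(5 + K\right) \left(2 + m - K\right)$
$T{\left(I \right)} = \left(2 + I^{2}\right) \left(14 + 2 I\right)$ ($T{\left(I \right)} = \left(\left(10 - I^{2} - 3 I + 5 I + I I\right) + 4\right) \left(I I + 2\right) = \left(\left(10 - I^{2} - 3 I + 5 I + I^{2}\right) + 4\right) \left(I^{2} + 2\right) = \left(\left(10 + 2 I\right) + 4\right) \left(2 + I^{2}\right) = \left(14 + 2 I\right) \left(2 + I^{2}\right) = \left(2 + I^{2}\right) \left(14 + 2 I\right)$)
$\left(\left(\left(-8\right) \left(-11\right) - 3\right) + T{\left(-8 \right)}\right)^{2} = \left(\left(\left(-8\right) \left(-11\right) - 3\right) + \left(28 + 2 \left(-8\right)^{3} + 4 \left(-8\right) + 14 \left(-8\right)^{2}\right)\right)^{2} = \left(\left(88 - 3\right) + \left(28 + 2 \left(-512\right) - 32 + 14 \cdot 64\right)\right)^{2} = \left(85 + \left(28 - 1024 - 32 + 896\right)\right)^{2} = \left(85 - 132\right)^{2} = \left(-47\right)^{2} = 2209$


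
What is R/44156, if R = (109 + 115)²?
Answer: 1792/1577 ≈ 1.1363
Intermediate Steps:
R = 50176 (R = 224² = 50176)
R/44156 = 50176/44156 = 50176*(1/44156) = 1792/1577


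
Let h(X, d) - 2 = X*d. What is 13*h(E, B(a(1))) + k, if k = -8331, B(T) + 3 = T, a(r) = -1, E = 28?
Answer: -9761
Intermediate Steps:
B(T) = -3 + T
h(X, d) = 2 + X*d
13*h(E, B(a(1))) + k = 13*(2 + 28*(-3 - 1)) - 8331 = 13*(2 + 28*(-4)) - 8331 = 13*(2 - 112) - 8331 = 13*(-110) - 8331 = -1430 - 8331 = -9761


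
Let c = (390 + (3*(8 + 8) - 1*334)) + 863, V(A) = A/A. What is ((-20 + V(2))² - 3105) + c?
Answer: -1777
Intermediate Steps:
V(A) = 1
c = 967 (c = (390 + (3*16 - 334)) + 863 = (390 + (48 - 334)) + 863 = (390 - 286) + 863 = 104 + 863 = 967)
((-20 + V(2))² - 3105) + c = ((-20 + 1)² - 3105) + 967 = ((-19)² - 3105) + 967 = (361 - 3105) + 967 = -2744 + 967 = -1777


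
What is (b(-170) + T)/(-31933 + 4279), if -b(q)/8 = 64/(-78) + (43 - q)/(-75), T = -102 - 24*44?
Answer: 550249/13481325 ≈ 0.040816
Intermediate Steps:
T = -1158 (T = -102 - 1056 = -1158)
b(q) = 3624/325 - 8*q/75 (b(q) = -8*(64/(-78) + (43 - q)/(-75)) = -8*(64*(-1/78) + (43 - q)*(-1/75)) = -8*(-32/39 + (-43/75 + q/75)) = -8*(-453/325 + q/75) = 3624/325 - 8*q/75)
(b(-170) + T)/(-31933 + 4279) = ((3624/325 - 8/75*(-170)) - 1158)/(-31933 + 4279) = ((3624/325 + 272/15) - 1158)/(-27654) = (28552/975 - 1158)*(-1/27654) = -1100498/975*(-1/27654) = 550249/13481325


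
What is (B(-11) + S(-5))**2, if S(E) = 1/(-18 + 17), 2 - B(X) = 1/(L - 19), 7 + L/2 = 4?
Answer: 676/625 ≈ 1.0816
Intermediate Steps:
L = -6 (L = -14 + 2*4 = -14 + 8 = -6)
B(X) = 51/25 (B(X) = 2 - 1/(-6 - 19) = 2 - 1/(-25) = 2 - 1*(-1/25) = 2 + 1/25 = 51/25)
S(E) = -1 (S(E) = 1/(-1) = -1)
(B(-11) + S(-5))**2 = (51/25 - 1)**2 = (26/25)**2 = 676/625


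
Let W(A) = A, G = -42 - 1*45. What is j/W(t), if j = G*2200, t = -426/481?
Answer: 15343900/71 ≈ 2.1611e+5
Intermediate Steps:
G = -87 (G = -42 - 45 = -87)
t = -426/481 (t = -426*1/481 = -426/481 ≈ -0.88565)
j = -191400 (j = -87*2200 = -191400)
j/W(t) = -191400/(-426/481) = -191400*(-481/426) = 15343900/71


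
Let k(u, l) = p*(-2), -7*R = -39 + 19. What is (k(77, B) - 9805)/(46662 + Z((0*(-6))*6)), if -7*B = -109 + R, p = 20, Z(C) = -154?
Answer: -895/4228 ≈ -0.21168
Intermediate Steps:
R = 20/7 (R = -(-39 + 19)/7 = -⅐*(-20) = 20/7 ≈ 2.8571)
B = 743/49 (B = -(-109 + 20/7)/7 = -⅐*(-743/7) = 743/49 ≈ 15.163)
k(u, l) = -40 (k(u, l) = 20*(-2) = -40)
(k(77, B) - 9805)/(46662 + Z((0*(-6))*6)) = (-40 - 9805)/(46662 - 154) = -9845/46508 = -9845*1/46508 = -895/4228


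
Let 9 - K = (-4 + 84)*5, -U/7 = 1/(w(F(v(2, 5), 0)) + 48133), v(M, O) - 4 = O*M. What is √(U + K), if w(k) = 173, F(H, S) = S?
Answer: I*√912386965818/48306 ≈ 19.774*I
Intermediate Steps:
v(M, O) = 4 + M*O (v(M, O) = 4 + O*M = 4 + M*O)
U = -7/48306 (U = -7/(173 + 48133) = -7/48306 ≈ -0.00014491)
K = -391 (K = 9 - (-4 + 84)*5 = 9 - 80*5 = 9 - 1*400 = 9 - 400 = -391)
√(U + K) = √(-7/48306 - 391) = √(-18887653/48306) = I*√912386965818/48306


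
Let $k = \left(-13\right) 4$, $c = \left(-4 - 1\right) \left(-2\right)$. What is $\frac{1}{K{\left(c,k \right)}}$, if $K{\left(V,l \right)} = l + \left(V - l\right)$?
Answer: $\frac{1}{10} \approx 0.1$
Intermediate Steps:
$c = 10$ ($c = \left(-5\right) \left(-2\right) = 10$)
$k = -52$
$K{\left(V,l \right)} = V$
$\frac{1}{K{\left(c,k \right)}} = \frac{1}{10}$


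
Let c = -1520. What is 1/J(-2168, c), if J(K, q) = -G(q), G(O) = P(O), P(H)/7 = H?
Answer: 1/10640 ≈ 9.3985e-5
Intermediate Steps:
P(H) = 7*H
G(O) = 7*O
J(K, q) = -7*q
1/J(-2168, c) = 1/(-7*(-1520)) = 1/10640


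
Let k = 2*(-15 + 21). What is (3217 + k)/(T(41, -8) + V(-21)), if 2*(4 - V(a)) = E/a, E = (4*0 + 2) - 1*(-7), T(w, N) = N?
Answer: -45206/53 ≈ -852.94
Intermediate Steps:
E = 9 (E = (0 + 2) + 7 = 2 + 7 = 9)
k = 12 (k = 2*6 = 12)
V(a) = 4 - 9/(2*a)
(3217 + k)/(T(41, -8) + V(-21)) = (3217 + 12)/(-8 + (4 - 9/2/(-21))) = 3229/(-8 + (4 - 9/2*(-1/21))) = 3229/(-8 + (4 + 3/14)) = 3229/(-8 + 59/14) = 3229/(-53/14) = 3229*(-14/53) = -45206/53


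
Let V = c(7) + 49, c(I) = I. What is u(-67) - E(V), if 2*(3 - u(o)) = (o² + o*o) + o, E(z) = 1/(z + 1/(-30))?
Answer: -14951555/3358 ≈ -4452.5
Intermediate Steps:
V = 56 (V = 7 + 49 = 56)
E(z) = 1/(-1/30 + z) (E(z) = 1/(z - 1/30) = 1/(-1/30 + z))
u(o) = 3 - o² - o/2 (u(o) = 3 - ((o² + o*o) + o)/2 = 3 - ((o² + o²) + o)/2 = 3 - (2*o² + o)/2 = 3 - (o + 2*o²)/2 = 3 + (-o² - o/2) = 3 - o² - o/2)
u(-67) - E(V) = (3 - 1*(-67)² - ½*(-67)) - 30/(-1 + 30*56) = (3 - 1*4489 + 67/2) - 30/(-1 + 1680) = (3 - 4489 + 67/2) - 30/1679 = -8905/2 - 30/1679 = -14951555/3358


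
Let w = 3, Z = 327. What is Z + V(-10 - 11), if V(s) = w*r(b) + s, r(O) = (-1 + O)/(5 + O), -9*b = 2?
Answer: 13125/43 ≈ 305.23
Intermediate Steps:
b = -2/9 (b = -⅑*2 = -2/9 ≈ -0.22222)
r(O) = (-1 + O)/(5 + O)
V(s) = -33/43 + s (V(s) = 3*((-1 - 2/9)/(5 - 2/9)) + s = 3*(-11/9/(43/9)) + s = 3*((9/43)*(-11/9)) + s = 3*(-11/43) + s = -33/43 + s)
Z + V(-10 - 11) = 327 + (-33/43 + (-10 - 11)) = 327 + (-33/43 - 21) = 327 - 936/43 = 13125/43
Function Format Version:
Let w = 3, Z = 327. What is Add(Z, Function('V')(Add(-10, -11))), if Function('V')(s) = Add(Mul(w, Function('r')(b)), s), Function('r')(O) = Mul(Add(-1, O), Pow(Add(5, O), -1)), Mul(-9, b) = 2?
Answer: Rational(13125, 43) ≈ 305.23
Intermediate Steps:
b = Rational(-2, 9) (b = Mul(Rational(-1, 9), 2) = Rational(-2, 9) ≈ -0.22222)
Function('r')(O) = Mul(Pow(Add(5, O), -1), Add(-1, O))
Function('V')(s) = Add(Rational(-33, 43), s) (Function('V')(s) = Add(Mul(3, Mul(Pow(Add(5, Rational(-2, 9)), -1), Add(-1, Rational(-2, 9)))), s) = Add(Mul(3, Mul(Pow(Rational(43, 9), -1), Rational(-11, 9))), s) = Add(Mul(3, Mul(Rational(9, 43), Rational(-11, 9))), s) = Add(Mul(3, Rational(-11, 43)), s) = Add(Rational(-33, 43), s))
Add(Z, Function('V')(Add(-10, -11))) = Add(327, Add(Rational(-33, 43), Add(-10, -11))) = Add(327, Add(Rational(-33, 43), -21)) = Add(327, Rational(-936, 43)) = Rational(13125, 43)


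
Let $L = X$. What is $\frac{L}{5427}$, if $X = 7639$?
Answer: $\frac{7639}{5427} \approx 1.4076$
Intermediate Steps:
$L = 7639$
$\frac{L}{5427} = \frac{7639}{5427}$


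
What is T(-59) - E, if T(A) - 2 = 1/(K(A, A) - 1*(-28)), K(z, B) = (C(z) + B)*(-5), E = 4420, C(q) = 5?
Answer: -1316563/298 ≈ -4418.0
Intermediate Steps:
K(z, B) = -25 - 5*B (K(z, B) = (5 + B)*(-5) = -25 - 5*B)
T(A) = 2 + 1/(3 - 5*A) (T(A) = 2 + 1/((-25 - 5*A) - 1*(-28)) = 2 + 1/((-25 - 5*A) + 28) = 2 + 1/(3 - 5*A))
T(-59) - E = (-7 + 10*(-59))/(-3 + 5*(-59)) - 1*4420 = (-7 - 590)/(-3 - 295) - 4420 = -597/(-298) - 4420 = -1/298*(-597) - 4420 = 597/298 - 4420 = -1316563/298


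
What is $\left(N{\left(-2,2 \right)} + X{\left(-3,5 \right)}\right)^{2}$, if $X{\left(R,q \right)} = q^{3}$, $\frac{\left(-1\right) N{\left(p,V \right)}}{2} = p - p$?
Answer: $15625$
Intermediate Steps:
$N{\left(p,V \right)} = 0$ ($N{\left(p,V \right)} = - 2 \left(p - p\right) = \left(-2\right) 0 = 0$)
$\left(N{\left(-2,2 \right)} + X{\left(-3,5 \right)}\right)^{2} = \left(0 + 5^{3}\right)^{2} = \left(0 + 125\right)^{2} = 125^{2} = 15625$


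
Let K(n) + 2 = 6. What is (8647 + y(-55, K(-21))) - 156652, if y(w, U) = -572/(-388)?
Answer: -14356342/97 ≈ -1.4800e+5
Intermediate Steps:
K(n) = 4 (K(n) = -2 + 6 = 4)
y(w, U) = 143/97 (y(w, U) = -572*(-1/388) = 143/97)
(8647 + y(-55, K(-21))) - 156652 = (8647 + 143/97) - 156652 = 838902/97 - 156652 = -14356342/97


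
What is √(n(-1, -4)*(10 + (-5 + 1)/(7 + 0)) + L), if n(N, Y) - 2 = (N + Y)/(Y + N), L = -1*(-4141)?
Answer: √204295/7 ≈ 64.570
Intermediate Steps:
L = 4141
n(N, Y) = 3 (n(N, Y) = 2 + (N + Y)/(Y + N) = 2 + (N + Y)/(N + Y) = 2 + 1 = 3)
√(n(-1, -4)*(10 + (-5 + 1)/(7 + 0)) + L) = √(3*(10 + (-5 + 1)/(7 + 0)) + 4141) = √(3*(10 - 4/7) + 4141) = √(3*(66/7) + 4141) = √(198/7 + 4141) = √(29185/7) = √204295/7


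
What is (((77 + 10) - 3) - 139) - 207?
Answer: -262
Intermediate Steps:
(((77 + 10) - 3) - 139) - 207 = ((87 - 3) - 139) - 207 = (84 - 139) - 207 = -55 - 207 = -262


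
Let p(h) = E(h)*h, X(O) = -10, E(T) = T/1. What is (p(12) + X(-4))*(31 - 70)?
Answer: -5226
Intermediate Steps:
E(T) = T (E(T) = T*1 = T)
p(h) = h² (p(h) = h*h = h²)
(p(12) + X(-4))*(31 - 70) = (12² - 10)*(31 - 70) = (144 - 10)*(-39) = 134*(-39) = -5226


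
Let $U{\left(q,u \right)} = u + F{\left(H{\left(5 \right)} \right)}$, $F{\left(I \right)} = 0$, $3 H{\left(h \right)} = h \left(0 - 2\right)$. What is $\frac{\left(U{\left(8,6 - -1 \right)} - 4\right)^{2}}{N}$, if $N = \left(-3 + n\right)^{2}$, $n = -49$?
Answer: $\frac{9}{2704} \approx 0.0033284$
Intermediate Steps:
$H{\left(h \right)} = - \frac{2 h}{3}$ ($H{\left(h \right)} = \frac{h \left(0 - 2\right)}{3} = \frac{h \left(-2\right)}{3} = \frac{\left(-2\right) h}{3} = - \frac{2 h}{3}$)
$U{\left(q,u \right)} = u$ ($U{\left(q,u \right)} = u + 0 = u$)
$N = 2704$ ($N = \left(-3 - 49\right)^{2} = \left(-52\right)^{2} = 2704$)
$\frac{\left(U{\left(8,6 - -1 \right)} - 4\right)^{2}}{N} = \frac{\left(\left(6 - -1\right) - 4\right)^{2}}{2704} = \left(\left(6 + 1\right) - 4\right)^{2} \cdot \frac{1}{2704} = \left(7 - 4\right)^{2} \cdot \frac{1}{2704} = 3^{2} \cdot \frac{1}{2704} = 9 \cdot \frac{1}{2704} = \frac{9}{2704}$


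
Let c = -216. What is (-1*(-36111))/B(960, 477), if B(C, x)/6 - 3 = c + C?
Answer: 12037/1494 ≈ 8.0569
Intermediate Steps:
B(C, x) = -1278 + 6*C (B(C, x) = 18 + 6*(-216 + C) = 18 + (-1296 + 6*C) = -1278 + 6*C)
(-1*(-36111))/B(960, 477) = (-1*(-36111))/(-1278 + 6*960) = 36111/(-1278 + 5760) = 36111/4482 = 36111*(1/4482) = 12037/1494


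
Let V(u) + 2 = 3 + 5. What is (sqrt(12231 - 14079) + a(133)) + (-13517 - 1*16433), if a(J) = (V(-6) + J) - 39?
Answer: -29850 + 2*I*sqrt(462) ≈ -29850.0 + 42.988*I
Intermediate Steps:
V(u) = 6 (V(u) = -2 + (3 + 5) = -2 + 8 = 6)
a(J) = -33 + J (a(J) = (6 + J) - 39 = -33 + J)
(sqrt(12231 - 14079) + a(133)) + (-13517 - 1*16433) = (sqrt(12231 - 14079) + (-33 + 133)) + (-13517 - 1*16433) = (sqrt(-1848) + 100) + (-13517 - 16433) = (2*I*sqrt(462) + 100) - 29950 = (100 + 2*I*sqrt(462)) - 29950 = -29850 + 2*I*sqrt(462)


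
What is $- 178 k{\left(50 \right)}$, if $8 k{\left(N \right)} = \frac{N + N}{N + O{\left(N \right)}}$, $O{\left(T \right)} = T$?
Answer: $- \frac{89}{4} \approx -22.25$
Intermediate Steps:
$k{\left(N \right)} = \frac{1}{8}$ ($k{\left(N \right)} = \frac{\left(N + N\right) \frac{1}{N + N}}{8} = \frac{2 N \frac{1}{2 N}}{8} = \frac{1}{8} \cdot 1 = \frac{1}{8}$)
$- 178 k{\left(50 \right)} = \left(-178\right) \frac{1}{8} = - \frac{89}{4}$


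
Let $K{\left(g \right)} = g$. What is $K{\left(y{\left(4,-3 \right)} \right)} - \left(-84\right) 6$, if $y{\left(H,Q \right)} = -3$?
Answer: $501$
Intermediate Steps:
$K{\left(y{\left(4,-3 \right)} \right)} - \left(-84\right) 6 = -3 - \left(-84\right) 6 = -3 - -504 = -3 + 504 = 501$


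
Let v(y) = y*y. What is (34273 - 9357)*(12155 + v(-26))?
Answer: 319697196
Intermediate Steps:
v(y) = y²
(34273 - 9357)*(12155 + v(-26)) = (34273 - 9357)*(12155 + (-26)²) = 24916*(12155 + 676) = 24916*12831 = 319697196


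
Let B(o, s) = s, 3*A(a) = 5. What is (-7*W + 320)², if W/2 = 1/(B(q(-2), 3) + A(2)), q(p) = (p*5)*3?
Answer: 100489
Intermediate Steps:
q(p) = 15*p (q(p) = (5*p)*3 = 15*p)
A(a) = 5/3 (A(a) = (⅓)*5 = 5/3)
W = 3/7 (W = 2/(3 + 5/3) = 2/(14/3) = 2*(3/14) = 3/7 ≈ 0.42857)
(-7*W + 320)² = (-7*3/7 + 320)² = (-3 + 320)² = 317² = 100489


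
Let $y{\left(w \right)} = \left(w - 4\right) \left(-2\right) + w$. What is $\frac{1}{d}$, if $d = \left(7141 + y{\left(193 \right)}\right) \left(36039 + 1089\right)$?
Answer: $\frac{1}{258262368} \approx 3.872 \cdot 10^{-9}$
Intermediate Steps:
$y{\left(w \right)} = 8 - w$ ($y{\left(w \right)} = \left(-4 + w\right) \left(-2\right) + w = \left(8 - 2 w\right) + w = 8 - w$)
$d = 258262368$ ($d = \left(7141 + \left(8 - 193\right)\right) \left(36039 + 1089\right) = \left(7141 + \left(8 - 193\right)\right) 37128 = \left(7141 - 185\right) 37128 = 6956 \cdot 37128 = 258262368$)
$\frac{1}{d} = \frac{1}{258262368}$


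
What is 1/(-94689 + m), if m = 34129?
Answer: -1/60560 ≈ -1.6513e-5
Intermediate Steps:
1/(-94689 + m) = 1/(-94689 + 34129) = 1/(-60560) = -1/60560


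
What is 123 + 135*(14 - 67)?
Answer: -7032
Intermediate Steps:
123 + 135*(14 - 67) = 123 + 135*(-53) = 123 - 7155 = -7032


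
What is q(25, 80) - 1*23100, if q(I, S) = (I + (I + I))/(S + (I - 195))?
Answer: -138605/6 ≈ -23101.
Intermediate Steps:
q(I, S) = 3*I/(-195 + I + S) (q(I, S) = (I + 2*I)/(S + (-195 + I)) = (3*I)/(-195 + I + S) = 3*I/(-195 + I + S))
q(25, 80) - 1*23100 = 3*25/(-195 + 25 + 80) - 1*23100 = 3*25/(-90) - 23100 = 3*25*(-1/90) - 23100 = -⅚ - 23100 = -138605/6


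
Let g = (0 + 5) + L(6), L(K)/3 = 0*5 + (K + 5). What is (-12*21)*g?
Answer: -9576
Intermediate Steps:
L(K) = 15 + 3*K (L(K) = 3*(0*5 + (K + 5)) = 3*(0 + (5 + K)) = 3*(5 + K) = 15 + 3*K)
g = 38 (g = (0 + 5) + (15 + 3*6) = 5 + (15 + 18) = 5 + 33 = 38)
(-12*21)*g = -12*21*38 = -252*38 = -9576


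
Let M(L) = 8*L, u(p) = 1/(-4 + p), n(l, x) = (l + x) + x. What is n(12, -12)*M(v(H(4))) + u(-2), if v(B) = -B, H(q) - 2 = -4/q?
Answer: 575/6 ≈ 95.833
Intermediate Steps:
H(q) = 2 - 4/q
n(l, x) = l + 2*x
n(12, -12)*M(v(H(4))) + u(-2) = (12 + 2*(-12))*(8*(-(2 - 4/4))) + 1/(-4 - 2) = (12 - 24)*(8*(-(2 - 4*¼))) + 1/(-6) = -96*(-(2 - 1)) - ⅙ = -96*(-1*1) - ⅙ = -96*(-1) - ⅙ = -12*(-8) - ⅙ = 96 - ⅙ = 575/6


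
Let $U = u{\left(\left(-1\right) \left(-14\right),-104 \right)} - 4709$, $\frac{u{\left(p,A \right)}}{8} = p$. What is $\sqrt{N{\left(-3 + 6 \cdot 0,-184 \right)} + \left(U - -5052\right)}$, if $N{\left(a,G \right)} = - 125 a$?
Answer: $\sqrt{830} \approx 28.81$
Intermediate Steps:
$u{\left(p,A \right)} = 8 p$
$U = -4597$ ($U = 8 \left(\left(-1\right) \left(-14\right)\right) - 4709 = 8 \cdot 14 - 4709 = 112 - 4709 = -4597$)
$\sqrt{N{\left(-3 + 6 \cdot 0,-184 \right)} + \left(U - -5052\right)} = \sqrt{- 125 \left(-3 + 6 \cdot 0\right) - -455} = \sqrt{- 125 \left(-3 + 0\right) + \left(-4597 + 5052\right)} = \sqrt{\left(-125\right) \left(-3\right) + 455} = \sqrt{375 + 455} = \sqrt{830}$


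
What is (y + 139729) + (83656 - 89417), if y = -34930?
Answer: 99038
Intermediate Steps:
(y + 139729) + (83656 - 89417) = (-34930 + 139729) + (83656 - 89417) = 104799 - 5761 = 99038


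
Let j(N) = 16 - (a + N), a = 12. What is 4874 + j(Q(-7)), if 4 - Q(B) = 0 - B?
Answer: 4881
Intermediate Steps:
Q(B) = 4 + B (Q(B) = 4 - (0 - B) = 4 - (-1)*B = 4 + B)
j(N) = 4 - N (j(N) = 16 - (12 + N) = 16 + (-12 - N) = 4 - N)
4874 + j(Q(-7)) = 4874 + (4 - (4 - 7)) = 4874 + (4 - 1*(-3)) = 4874 + (4 + 3) = 4874 + 7 = 4881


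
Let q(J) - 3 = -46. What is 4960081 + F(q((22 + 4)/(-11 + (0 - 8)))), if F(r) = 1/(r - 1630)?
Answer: 8298215512/1673 ≈ 4.9601e+6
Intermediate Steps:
q(J) = -43 (q(J) = 3 - 46 = -43)
F(r) = 1/(-1630 + r)
4960081 + F(q((22 + 4)/(-11 + (0 - 8)))) = 4960081 + 1/(-1630 - 43) = 4960081 + 1/(-1673) = 4960081 - 1/1673 = 8298215512/1673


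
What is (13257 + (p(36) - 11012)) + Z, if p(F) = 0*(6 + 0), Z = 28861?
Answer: 31106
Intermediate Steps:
p(F) = 0 (p(F) = 0*6 = 0)
(13257 + (p(36) - 11012)) + Z = (13257 + (0 - 11012)) + 28861 = (13257 - 11012) + 28861 = 2245 + 28861 = 31106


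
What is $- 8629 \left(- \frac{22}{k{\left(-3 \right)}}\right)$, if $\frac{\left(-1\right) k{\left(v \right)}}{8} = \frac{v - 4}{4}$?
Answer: $\frac{94919}{7} \approx 13560.0$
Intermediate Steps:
$k{\left(v \right)} = 8 - 2 v$ ($k{\left(v \right)} = - 8 \frac{v - 4}{4} = - 8 \left(-4 + v\right) \frac{1}{4} = - 8 \left(-1 + \frac{v}{4}\right) = 8 - 2 v$)
$- 8629 \left(- \frac{22}{k{\left(-3 \right)}}\right) = - 8629 \left(- \frac{22}{8 - -6}\right) = - 8629 \left(- \frac{22}{8 + 6}\right) = - 8629 \left(- \frac{22}{14}\right) = - 8629 \left(\left(-22\right) \frac{1}{14}\right) = \left(-8629\right) \left(- \frac{11}{7}\right) = \frac{94919}{7}$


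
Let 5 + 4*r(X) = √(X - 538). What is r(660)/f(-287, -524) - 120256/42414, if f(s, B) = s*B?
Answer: -36170224691/12757113264 + √122/601552 ≈ -2.8353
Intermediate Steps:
f(s, B) = B*s
r(X) = -5/4 + √(-538 + X)/4 (r(X) = -5/4 + √(X - 538)/4 = -5/4 + √(-538 + X)/4)
r(660)/f(-287, -524) - 120256/42414 = (-5/4 + √(-538 + 660)/4)/((-524*(-287))) - 120256/42414 = (-5/4 + √122/4)/150388 - 120256*1/42414 = (-5/4 + √122/4)*(1/150388) - 60128/21207 = (-5/601552 + √122/601552) - 60128/21207 = -36170224691/12757113264 + √122/601552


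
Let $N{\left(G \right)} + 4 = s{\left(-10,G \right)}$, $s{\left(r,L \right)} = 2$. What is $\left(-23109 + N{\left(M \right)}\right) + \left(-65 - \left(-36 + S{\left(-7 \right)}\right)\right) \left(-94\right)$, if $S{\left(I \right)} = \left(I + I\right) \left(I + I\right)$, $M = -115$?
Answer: $-1961$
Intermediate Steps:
$N{\left(G \right)} = -2$ ($N{\left(G \right)} = -4 + 2 = -2$)
$S{\left(I \right)} = 4 I^{2}$ ($S{\left(I \right)} = 2 I 2 I = 4 I^{2}$)
$\left(-23109 + N{\left(M \right)}\right) + \left(-65 - \left(-36 + S{\left(-7 \right)}\right)\right) \left(-94\right) = \left(-23109 - 2\right) + \left(-65 + \left(36 - 4 \left(-7\right)^{2}\right)\right) \left(-94\right) = -23111 + \left(-65 + \left(36 - 4 \cdot 49\right)\right) \left(-94\right) = -23111 + \left(-65 + \left(36 - 196\right)\right) \left(-94\right) = -23111 + \left(-65 - 160\right) \left(-94\right) = -23111 - -21150 = -23111 + 21150 = -1961$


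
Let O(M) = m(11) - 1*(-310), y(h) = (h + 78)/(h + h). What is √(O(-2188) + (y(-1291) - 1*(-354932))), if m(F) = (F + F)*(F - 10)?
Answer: 3*√263161129678/2582 ≈ 596.04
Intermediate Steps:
m(F) = 2*F*(-10 + F) (m(F) = (2*F)*(-10 + F) = 2*F*(-10 + F))
y(h) = (78 + h)/(2*h) (y(h) = (78 + h)/((2*h)) = (78 + h)*(1/(2*h)) = (78 + h)/(2*h))
O(M) = 332 (O(M) = 2*11*(-10 + 11) - 1*(-310) = 2*11*1 + 310 = 22 + 310 = 332)
√(O(-2188) + (y(-1291) - 1*(-354932))) = √(332 + ((½)*(78 - 1291)/(-1291) - 1*(-354932))) = √(332 + ((½)*(-1/1291)*(-1213) + 354932)) = √(332 + (1213/2582 + 354932)) = √(332 + 916435637/2582) = √(917292861/2582) = 3*√263161129678/2582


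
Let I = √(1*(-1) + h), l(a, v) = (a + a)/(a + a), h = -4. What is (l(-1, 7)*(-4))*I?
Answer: -4*I*√5 ≈ -8.9443*I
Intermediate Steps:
l(a, v) = 1 (l(a, v) = (2*a)/((2*a)) = (2*a)*(1/(2*a)) = 1)
I = I*√5 (I = √(1*(-1) - 4) = √(-1 - 4) = √(-5) = I*√5 ≈ 2.2361*I)
(l(-1, 7)*(-4))*I = (1*(-4))*(I*√5) = -4*I*√5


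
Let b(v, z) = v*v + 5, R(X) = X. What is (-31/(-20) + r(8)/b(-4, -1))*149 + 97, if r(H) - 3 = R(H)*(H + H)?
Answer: 528119/420 ≈ 1257.4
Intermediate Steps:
b(v, z) = 5 + v² (b(v, z) = v² + 5 = 5 + v²)
r(H) = 3 + 2*H² (r(H) = 3 + H*(H + H) = 3 + H*(2*H) = 3 + 2*H²)
(-31/(-20) + r(8)/b(-4, -1))*149 + 97 = (-31/(-20) + (3 + 2*8²)/(5 + (-4)²))*149 + 97 = (-31*(-1/20) + (3 + 2*64)/(5 + 16))*149 + 97 = (31/20 + (3 + 128)/21)*149 + 97 = (31/20 + 131*(1/21))*149 + 97 = (31/20 + 131/21)*149 + 97 = (3271/420)*149 + 97 = 487379/420 + 97 = 528119/420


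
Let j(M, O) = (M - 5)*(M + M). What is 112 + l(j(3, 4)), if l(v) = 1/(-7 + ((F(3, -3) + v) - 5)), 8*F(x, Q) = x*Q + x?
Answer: 11084/99 ≈ 111.96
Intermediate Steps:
F(x, Q) = x/8 + Q*x/8 (F(x, Q) = (x*Q + x)/8 = (Q*x + x)/8 = (x + Q*x)/8 = x/8 + Q*x/8)
j(M, O) = 2*M*(-5 + M) (j(M, O) = (-5 + M)*(2*M) = 2*M*(-5 + M))
l(v) = 1/(-51/4 + v) (l(v) = 1/(-7 + (((1/8)*3*(1 - 3) + v) - 5)) = 1/(-7 + (((1/8)*3*(-2) + v) - 5)) = 1/(-7 + ((-3/4 + v) - 5)) = 1/(-7 + (-23/4 + v)) = 1/(-51/4 + v))
112 + l(j(3, 4)) = 112 + 4/(-51 + 4*(2*3*(-5 + 3))) = 112 + 4/(-51 + 4*(2*3*(-2))) = 112 + 4/(-51 + 4*(-12)) = 112 + 4/(-51 - 48) = 112 + 4/(-99) = 112 + 4*(-1/99) = 112 - 4/99 = 11084/99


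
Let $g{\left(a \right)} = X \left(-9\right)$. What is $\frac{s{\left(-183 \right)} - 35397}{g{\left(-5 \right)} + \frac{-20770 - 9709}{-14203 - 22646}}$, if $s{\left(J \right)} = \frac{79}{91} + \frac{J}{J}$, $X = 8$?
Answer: $\frac{118689044493}{238661059} \approx 497.31$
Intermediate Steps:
$s{\left(J \right)} = \frac{170}{91}$ ($s{\left(J \right)} = 79 \cdot \frac{1}{91} + 1 = \frac{79}{91} + 1 = \frac{170}{91}$)
$g{\left(a \right)} = -72$ ($g{\left(a \right)} = 8 \left(-9\right) = -72$)
$\frac{s{\left(-183 \right)} - 35397}{g{\left(-5 \right)} + \frac{-20770 - 9709}{-14203 - 22646}} = \frac{\frac{170}{91} - 35397}{-72 + \frac{-20770 - 9709}{-14203 - 22646}} = - \frac{3220957}{91 \left(-72 - \frac{30479}{-36849}\right)} = - \frac{3220957}{91 \left(-72 - - \frac{30479}{36849}\right)} = - \frac{3220957}{91 \left(-72 + \frac{30479}{36849}\right)} = - \frac{3220957}{91 \left(- \frac{2622649}{36849}\right)} = \left(- \frac{3220957}{91}\right) \left(- \frac{36849}{2622649}\right) = \frac{118689044493}{238661059}$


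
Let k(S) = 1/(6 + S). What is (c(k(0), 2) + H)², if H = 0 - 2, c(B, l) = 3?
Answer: 1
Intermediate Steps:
H = -2
(c(k(0), 2) + H)² = (3 - 2)² = 1² = 1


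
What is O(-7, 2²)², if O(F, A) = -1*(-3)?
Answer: 9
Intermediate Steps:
O(F, A) = 3
O(-7, 2²)² = 3² = 9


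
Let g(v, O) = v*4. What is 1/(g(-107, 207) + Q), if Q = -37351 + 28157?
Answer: -1/9622 ≈ -0.00010393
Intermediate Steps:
g(v, O) = 4*v
Q = -9194
1/(g(-107, 207) + Q) = 1/(4*(-107) - 9194) = 1/(-428 - 9194) = 1/(-9622) = -1/9622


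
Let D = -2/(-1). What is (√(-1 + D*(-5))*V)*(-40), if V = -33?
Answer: 1320*I*√11 ≈ 4377.9*I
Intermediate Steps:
D = 2 (D = -2*(-1) = 2)
(√(-1 + D*(-5))*V)*(-40) = (√(-1 + 2*(-5))*(-33))*(-40) = (√(-1 - 10)*(-33))*(-40) = (√(-11)*(-33))*(-40) = ((I*√11)*(-33))*(-40) = -33*I*√11*(-40) = 1320*I*√11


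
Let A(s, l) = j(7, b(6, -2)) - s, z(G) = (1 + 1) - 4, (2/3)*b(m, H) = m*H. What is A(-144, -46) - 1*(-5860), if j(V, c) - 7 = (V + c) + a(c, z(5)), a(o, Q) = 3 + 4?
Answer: 6007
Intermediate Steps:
b(m, H) = 3*H*m/2 (b(m, H) = 3*(m*H)/2 = 3*(H*m)/2 = 3*H*m/2)
z(G) = -2 (z(G) = 2 - 4 = -2)
a(o, Q) = 7
j(V, c) = 14 + V + c (j(V, c) = 7 + ((V + c) + 7) = 7 + (7 + V + c) = 14 + V + c)
A(s, l) = 3 - s (A(s, l) = (14 + 7 + (3/2)*(-2)*6) - s = (14 + 7 - 18) - s = 3 - s)
A(-144, -46) - 1*(-5860) = (3 - 1*(-144)) - 1*(-5860) = (3 + 144) + 5860 = 147 + 5860 = 6007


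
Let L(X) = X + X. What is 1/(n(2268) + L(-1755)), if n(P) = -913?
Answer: -1/4423 ≈ -0.00022609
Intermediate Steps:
L(X) = 2*X
1/(n(2268) + L(-1755)) = 1/(-913 + 2*(-1755)) = 1/(-913 - 3510) = 1/(-4423) = -1/4423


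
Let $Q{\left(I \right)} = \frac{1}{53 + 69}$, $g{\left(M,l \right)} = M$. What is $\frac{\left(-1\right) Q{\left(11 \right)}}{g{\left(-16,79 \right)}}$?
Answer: $\frac{1}{1952} \approx 0.0005123$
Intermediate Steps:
$Q{\left(I \right)} = \frac{1}{122}$
$\frac{\left(-1\right) Q{\left(11 \right)}}{g{\left(-16,79 \right)}} = \frac{\left(-1\right) \frac{1}{122}}{-16} = \left(- \frac{1}{122}\right) \left(- \frac{1}{16}\right) = \frac{1}{1952}$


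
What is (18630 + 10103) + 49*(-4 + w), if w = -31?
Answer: 27018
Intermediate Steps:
(18630 + 10103) + 49*(-4 + w) = (18630 + 10103) + 49*(-4 - 31) = 28733 + 49*(-35) = 28733 - 1715 = 27018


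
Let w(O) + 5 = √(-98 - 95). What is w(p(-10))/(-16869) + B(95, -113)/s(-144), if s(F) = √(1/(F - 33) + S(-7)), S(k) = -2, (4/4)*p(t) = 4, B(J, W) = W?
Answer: 5/16869 - I*√193/16869 + 113*I*√62835/355 ≈ 0.0002964 + 79.79*I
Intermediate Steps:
p(t) = 4
s(F) = √(-2 + 1/(-33 + F)) (s(F) = √(1/(F - 33) - 2) = √(1/(-33 + F) - 2) = √(-2 + 1/(-33 + F)))
w(O) = -5 + I*√193 (w(O) = -5 + √(-98 - 95) = -5 + √(-193) = -5 + I*√193)
w(p(-10))/(-16869) + B(95, -113)/s(-144) = (-5 + I*√193)/(-16869) - 113*(-I*√177)/√(67 - 2*(-144)) = (-5 + I*√193)*(-1/16869) - 113*(-I*√177)/√(67 + 288) = (5/16869 - I*√193/16869) - 113*(-I*√62835/355) = (5/16869 - I*√193/16869) - (-113)*I*√62835/355 = (5/16869 - I*√193/16869) + 113*I*√62835/355 = 5/16869 - I*√193/16869 + 113*I*√62835/355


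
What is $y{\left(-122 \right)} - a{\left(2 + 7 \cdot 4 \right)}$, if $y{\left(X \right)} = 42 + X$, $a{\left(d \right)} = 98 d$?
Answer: $-3020$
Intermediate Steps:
$y{\left(-122 \right)} - a{\left(2 + 7 \cdot 4 \right)} = \left(42 - 122\right) - 98 \left(2 + 7 \cdot 4\right) = -80 - 98 \left(2 + 28\right) = -80 - 98 \cdot 30 = -80 - 2940 = -3020$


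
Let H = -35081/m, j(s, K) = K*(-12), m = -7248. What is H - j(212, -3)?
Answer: -225847/7248 ≈ -31.160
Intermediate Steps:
j(s, K) = -12*K
H = 35081/7248 (H = -35081/(-7248) = -35081*(-1/7248) = 35081/7248 ≈ 4.8401)
H - j(212, -3) = 35081/7248 - (-12)*(-3) = 35081/7248 - 1*36 = 35081/7248 - 36 = -225847/7248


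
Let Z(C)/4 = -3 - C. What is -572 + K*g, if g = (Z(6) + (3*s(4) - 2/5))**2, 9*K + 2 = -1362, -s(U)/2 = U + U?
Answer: -243035276/225 ≈ -1.0802e+6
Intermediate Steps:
s(U) = -4*U (s(U) = -2*(U + U) = -4*U)
K = -1364/9 (K = -2/9 + (1/9)*(-1362) = -2/9 - 454/3 = -1364/9 ≈ -151.56)
Z(C) = -12 - 4*C (Z(C) = 4*(-3 - C) = -12 - 4*C)
g = 178084/25 (g = ((-12 - 4*6) + (3*(-4*4) - 2/5))**2 = ((-12 - 24) + (3*(-16) - 2*1/5))**2 = (-36 + (-48 - 2/5))**2 = (-36 - 242/5)**2 = (-422/5)**2 = 178084/25 ≈ 7123.4)
-572 + K*g = -572 - 1364/9*178084/25 = -572 - 242906576/225 = -243035276/225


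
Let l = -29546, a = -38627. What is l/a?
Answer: 29546/38627 ≈ 0.76490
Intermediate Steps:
l/a = -29546/(-38627) = -29546*(-1/38627) = 29546/38627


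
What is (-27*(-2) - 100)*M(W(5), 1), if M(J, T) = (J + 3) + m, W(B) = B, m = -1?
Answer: -322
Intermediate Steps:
M(J, T) = 2 + J (M(J, T) = (J + 3) - 1 = (3 + J) - 1 = 2 + J)
(-27*(-2) - 100)*M(W(5), 1) = (-27*(-2) - 100)*(2 + 5) = (54 - 100)*7 = -46*7 = -322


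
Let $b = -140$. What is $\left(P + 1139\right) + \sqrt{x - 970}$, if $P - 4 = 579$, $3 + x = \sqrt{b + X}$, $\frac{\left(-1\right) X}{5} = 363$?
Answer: $1722 + \sqrt{-973 + i \sqrt{1955}} \approx 1722.7 + 31.201 i$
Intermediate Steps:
$X = -1815$ ($X = \left(-5\right) 363 = -1815$)
$x = -3 + i \sqrt{1955}$ ($x = -3 + \sqrt{-140 - 1815} = -3 + \sqrt{-1955} = -3 + i \sqrt{1955} \approx -3.0 + 44.215 i$)
$P = 583$ ($P = 4 + 579 = 583$)
$\left(P + 1139\right) + \sqrt{x - 970} = \left(583 + 1139\right) + \sqrt{\left(-3 + i \sqrt{1955}\right) - 970} = 1722 + \sqrt{-973 + i \sqrt{1955}}$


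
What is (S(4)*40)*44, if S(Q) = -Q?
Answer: -7040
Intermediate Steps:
(S(4)*40)*44 = (-1*4*40)*44 = -4*40*44 = -160*44 = -7040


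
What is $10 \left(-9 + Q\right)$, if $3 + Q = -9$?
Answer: $-210$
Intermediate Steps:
$Q = -12$ ($Q = -3 - 9 = -12$)
$10 \left(-9 + Q\right) = 10 \left(-9 - 12\right) = 10 \left(-21\right) = -210$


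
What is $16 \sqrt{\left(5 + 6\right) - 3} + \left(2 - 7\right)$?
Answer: $-5 + 32 \sqrt{2} \approx 40.255$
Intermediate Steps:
$16 \sqrt{\left(5 + 6\right) - 3} + \left(2 - 7\right) = 16 \sqrt{11 - 3} + \left(2 - 7\right) = 16 \sqrt{8} - 5 = 16 \cdot 2 \sqrt{2} - 5 = 32 \sqrt{2} - 5 = -5 + 32 \sqrt{2}$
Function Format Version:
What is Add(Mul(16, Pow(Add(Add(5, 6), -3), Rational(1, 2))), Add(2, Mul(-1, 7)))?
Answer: Add(-5, Mul(32, Pow(2, Rational(1, 2)))) ≈ 40.255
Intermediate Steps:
Add(Mul(16, Pow(Add(Add(5, 6), -3), Rational(1, 2))), Add(2, Mul(-1, 7))) = Add(Mul(16, Pow(Add(11, -3), Rational(1, 2))), Add(2, -7)) = Add(Mul(16, Pow(8, Rational(1, 2))), -5) = Add(Mul(16, Mul(2, Pow(2, Rational(1, 2)))), -5) = Add(Mul(32, Pow(2, Rational(1, 2))), -5) = Add(-5, Mul(32, Pow(2, Rational(1, 2))))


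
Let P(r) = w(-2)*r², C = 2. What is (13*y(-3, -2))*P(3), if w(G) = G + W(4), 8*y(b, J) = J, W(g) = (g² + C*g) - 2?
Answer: -585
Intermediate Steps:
W(g) = -2 + g² + 2*g (W(g) = (g² + 2*g) - 2 = -2 + g² + 2*g)
y(b, J) = J/8
w(G) = 22 + G (w(G) = G + (-2 + 4² + 2*4) = G + (-2 + 16 + 8) = G + 22 = 22 + G)
P(r) = 20*r² (P(r) = (22 - 2)*r² = 20*r²)
(13*y(-3, -2))*P(3) = (13*((⅛)*(-2)))*(20*3²) = (13*(-¼))*(20*9) = -13/4*180 = -585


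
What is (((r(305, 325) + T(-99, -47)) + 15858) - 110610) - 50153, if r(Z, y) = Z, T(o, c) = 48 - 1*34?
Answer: -144586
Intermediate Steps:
T(o, c) = 14 (T(o, c) = 48 - 34 = 14)
(((r(305, 325) + T(-99, -47)) + 15858) - 110610) - 50153 = (((305 + 14) + 15858) - 110610) - 50153 = ((319 + 15858) - 110610) - 50153 = (16177 - 110610) - 50153 = -94433 - 50153 = -144586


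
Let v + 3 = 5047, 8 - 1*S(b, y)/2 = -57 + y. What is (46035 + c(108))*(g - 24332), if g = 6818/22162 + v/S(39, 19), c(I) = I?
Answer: -40785632692632/36409 ≈ -1.1202e+9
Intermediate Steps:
S(b, y) = 130 - 2*y (S(b, y) = 16 - 2*(-57 + y) = 16 + (114 - 2*y) = 130 - 2*y)
v = 5044 (v = -3 + 5047 = 5044)
g = 2007364/36409 (g = 6818/22162 + 5044/(130 - 2*19) = 6818*(1/22162) + 5044/(130 - 38) = 487/1583 + 5044/92 = 487/1583 + 5044*(1/92) = 487/1583 + 1261/23 = 2007364/36409 ≈ 55.134)
(46035 + c(108))*(g - 24332) = (46035 + 108)*(2007364/36409 - 24332) = 46143*(-883896424/36409) = -40785632692632/36409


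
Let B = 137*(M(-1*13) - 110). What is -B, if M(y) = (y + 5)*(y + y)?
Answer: -13426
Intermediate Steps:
M(y) = 2*y*(5 + y) (M(y) = (5 + y)*(2*y) = 2*y*(5 + y))
B = 13426 (B = 137*(2*(-1*13)*(5 - 1*13) - 110) = 137*(2*(-13)*(5 - 13) - 110) = 137*(2*(-13)*(-8) - 110) = 137*(208 - 110) = 137*98 = 13426)
-B = -1*13426 = -13426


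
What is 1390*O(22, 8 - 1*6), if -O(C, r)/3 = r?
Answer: -8340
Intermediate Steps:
O(C, r) = -3*r
1390*O(22, 8 - 1*6) = 1390*(-3*(8 - 1*6)) = 1390*(-3*(8 - 6)) = 1390*(-3*2) = 1390*(-6) = -8340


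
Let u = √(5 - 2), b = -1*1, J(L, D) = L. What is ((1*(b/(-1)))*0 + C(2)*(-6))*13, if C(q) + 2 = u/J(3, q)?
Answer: 156 - 26*√3 ≈ 110.97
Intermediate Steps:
b = -1
u = √3 ≈ 1.7320
C(q) = -2 + √3/3
((1*(b/(-1)))*0 + C(2)*(-6))*13 = ((1*(-1/(-1)))*0 + (-2 + √3/3)*(-6))*13 = ((1*(-1*(-1)))*0 + (12 - 2*√3))*13 = ((1*1)*0 + (12 - 2*√3))*13 = (1*0 + (12 - 2*√3))*13 = (0 + (12 - 2*√3))*13 = (12 - 2*√3)*13 = 156 - 26*√3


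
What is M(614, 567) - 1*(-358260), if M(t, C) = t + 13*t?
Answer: 366856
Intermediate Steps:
M(t, C) = 14*t
M(614, 567) - 1*(-358260) = 14*614 - 1*(-358260) = 8596 + 358260 = 366856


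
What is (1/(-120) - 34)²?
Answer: 16654561/14400 ≈ 1156.6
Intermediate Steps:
(1/(-120) - 34)² = (-1/120 - 34)² = (-4081/120)² = 16654561/14400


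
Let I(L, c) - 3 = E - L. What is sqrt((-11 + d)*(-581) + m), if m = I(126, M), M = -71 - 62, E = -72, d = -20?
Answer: 2*sqrt(4454) ≈ 133.48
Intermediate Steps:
M = -133
I(L, c) = -69 - L (I(L, c) = 3 + (-72 - L) = -69 - L)
m = -195 (m = -69 - 1*126 = -69 - 126 = -195)
sqrt((-11 + d)*(-581) + m) = sqrt((-11 - 20)*(-581) - 195) = sqrt(-31*(-581) - 195) = sqrt(18011 - 195) = sqrt(17816) = 2*sqrt(4454)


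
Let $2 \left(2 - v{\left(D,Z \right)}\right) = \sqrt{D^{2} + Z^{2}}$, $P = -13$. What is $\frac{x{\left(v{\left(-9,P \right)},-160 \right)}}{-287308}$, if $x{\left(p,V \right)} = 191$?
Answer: $- \frac{191}{287308} \approx -0.00066479$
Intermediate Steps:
$v{\left(D,Z \right)} = 2 - \frac{\sqrt{D^{2} + Z^{2}}}{2}$
$\frac{x{\left(v{\left(-9,P \right)},-160 \right)}}{-287308} = \frac{191}{-287308} = 191 \left(- \frac{1}{287308}\right) = - \frac{191}{287308}$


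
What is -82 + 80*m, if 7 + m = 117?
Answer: 8718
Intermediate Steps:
m = 110 (m = -7 + 117 = 110)
-82 + 80*m = -82 + 80*110 = -82 + 8800 = 8718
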